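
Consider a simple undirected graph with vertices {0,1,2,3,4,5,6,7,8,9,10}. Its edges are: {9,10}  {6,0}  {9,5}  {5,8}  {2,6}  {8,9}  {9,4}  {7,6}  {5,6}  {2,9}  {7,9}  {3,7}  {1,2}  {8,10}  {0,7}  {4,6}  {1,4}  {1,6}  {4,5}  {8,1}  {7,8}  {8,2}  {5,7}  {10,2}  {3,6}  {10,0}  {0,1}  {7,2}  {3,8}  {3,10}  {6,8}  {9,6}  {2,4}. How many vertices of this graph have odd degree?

8

Degrees: 0:4, 1:5, 2:7, 3:4, 4:5, 5:5, 6:9, 7:7, 8:8, 9:7, 10:5
Odd-degree vertices: 1, 2, 4, 5, 6, 7, 9, 10.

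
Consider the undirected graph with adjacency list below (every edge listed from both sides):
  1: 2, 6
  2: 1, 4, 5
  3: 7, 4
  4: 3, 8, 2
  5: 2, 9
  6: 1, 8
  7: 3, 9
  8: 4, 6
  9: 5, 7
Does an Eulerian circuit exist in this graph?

Degrees: 1:2, 2:3, 3:2, 4:3, 5:2, 6:2, 7:2, 8:2, 9:2
Vertices with odd degree: 2, 4. An Eulerian circuit requires all degrees even.

No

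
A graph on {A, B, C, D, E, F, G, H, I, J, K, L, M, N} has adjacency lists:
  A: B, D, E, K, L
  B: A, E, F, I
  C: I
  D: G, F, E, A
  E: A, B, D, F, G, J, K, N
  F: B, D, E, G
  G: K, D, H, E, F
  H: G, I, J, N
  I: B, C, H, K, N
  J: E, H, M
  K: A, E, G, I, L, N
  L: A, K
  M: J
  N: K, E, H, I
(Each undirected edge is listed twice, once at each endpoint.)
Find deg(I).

Neighbors of I: B, C, H, K, N.

5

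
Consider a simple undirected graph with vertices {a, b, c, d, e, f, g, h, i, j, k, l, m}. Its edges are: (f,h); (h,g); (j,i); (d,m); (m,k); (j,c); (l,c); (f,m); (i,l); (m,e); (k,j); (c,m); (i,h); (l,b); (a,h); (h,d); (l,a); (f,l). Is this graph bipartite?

Color {h, j, l, m} black and {a, b, c, d, e, f, g, i, k} white. No edge joins two same-colored vertices, so the graph is bipartite.

Yes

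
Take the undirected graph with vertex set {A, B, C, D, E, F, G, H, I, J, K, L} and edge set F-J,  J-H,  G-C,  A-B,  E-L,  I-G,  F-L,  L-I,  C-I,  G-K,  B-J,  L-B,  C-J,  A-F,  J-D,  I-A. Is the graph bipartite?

I-G-C-I is an odd cycle (length 3), and a bipartite graph can contain only even cycles.

No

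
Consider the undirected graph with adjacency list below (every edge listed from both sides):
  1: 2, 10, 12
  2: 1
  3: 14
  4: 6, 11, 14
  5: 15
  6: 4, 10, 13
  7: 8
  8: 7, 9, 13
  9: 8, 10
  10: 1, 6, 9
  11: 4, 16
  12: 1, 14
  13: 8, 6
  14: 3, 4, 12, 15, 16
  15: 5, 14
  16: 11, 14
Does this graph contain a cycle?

|V| = 16, |E| = 18, number of components = 1.
Since 18 > 16 - 1, a cycle must exist; for instance 6-13-8-9-10-6.

Yes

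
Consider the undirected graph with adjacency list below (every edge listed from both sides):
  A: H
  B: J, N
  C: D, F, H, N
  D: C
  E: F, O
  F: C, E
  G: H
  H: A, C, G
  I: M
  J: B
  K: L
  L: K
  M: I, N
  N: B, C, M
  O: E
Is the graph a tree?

No

The graph has 15 vertices and 13 edges.
It splits into 2 components, so it cannot be a tree.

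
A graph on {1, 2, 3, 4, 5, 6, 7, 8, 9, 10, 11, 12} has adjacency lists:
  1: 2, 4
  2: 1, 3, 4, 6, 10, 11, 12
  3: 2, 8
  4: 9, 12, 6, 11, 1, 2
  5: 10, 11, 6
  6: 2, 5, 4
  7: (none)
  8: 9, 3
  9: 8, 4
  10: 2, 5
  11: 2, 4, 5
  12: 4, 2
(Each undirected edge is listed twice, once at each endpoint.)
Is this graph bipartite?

The cycle 4-2-12-4 has length 3, which is odd, so the graph is not bipartite.

No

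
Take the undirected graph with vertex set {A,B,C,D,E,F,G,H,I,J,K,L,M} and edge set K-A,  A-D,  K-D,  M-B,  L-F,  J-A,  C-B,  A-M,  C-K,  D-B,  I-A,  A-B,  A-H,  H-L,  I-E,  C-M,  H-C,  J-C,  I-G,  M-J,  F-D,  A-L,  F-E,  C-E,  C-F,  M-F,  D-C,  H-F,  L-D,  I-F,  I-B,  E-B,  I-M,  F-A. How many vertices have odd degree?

Degrees: A:9, B:6, C:8, D:6, E:4, F:8, G:1, H:4, I:6, J:3, K:3, L:4, M:6
Odd-degree vertices: A, G, J, K.

4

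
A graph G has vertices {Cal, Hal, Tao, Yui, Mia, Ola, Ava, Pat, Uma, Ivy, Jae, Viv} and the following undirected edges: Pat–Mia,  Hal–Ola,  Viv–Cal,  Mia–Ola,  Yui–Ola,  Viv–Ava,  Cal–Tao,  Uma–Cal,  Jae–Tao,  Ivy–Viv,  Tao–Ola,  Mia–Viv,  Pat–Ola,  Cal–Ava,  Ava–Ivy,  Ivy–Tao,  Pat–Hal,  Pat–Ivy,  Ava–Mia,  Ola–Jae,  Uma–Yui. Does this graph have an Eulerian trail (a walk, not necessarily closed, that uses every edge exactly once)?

Yes

Degrees: Cal:4, Hal:2, Tao:4, Yui:2, Mia:4, Ola:6, Ava:4, Pat:4, Uma:2, Ivy:4, Jae:2, Viv:4
Odd-degree vertices: none (0 total).
The non-isolated vertices are connected and exactly 0 have odd degree, so an Eulerian trail exists.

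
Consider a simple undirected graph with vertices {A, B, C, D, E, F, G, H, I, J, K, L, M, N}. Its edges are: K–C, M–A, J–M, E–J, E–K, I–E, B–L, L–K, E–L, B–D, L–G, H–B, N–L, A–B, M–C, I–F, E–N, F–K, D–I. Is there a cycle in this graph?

Yes

The graph has 14 vertices, 19 edges, and 1 connected component.
One cycle is L-N-E-L.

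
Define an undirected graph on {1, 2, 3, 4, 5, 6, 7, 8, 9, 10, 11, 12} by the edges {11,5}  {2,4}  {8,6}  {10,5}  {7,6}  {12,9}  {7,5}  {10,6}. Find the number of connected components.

5

Component: {1}
Component: {3}
Component: {2, 4}
Component: {9, 12}
Component: {5, 6, 7, 8, 10, 11}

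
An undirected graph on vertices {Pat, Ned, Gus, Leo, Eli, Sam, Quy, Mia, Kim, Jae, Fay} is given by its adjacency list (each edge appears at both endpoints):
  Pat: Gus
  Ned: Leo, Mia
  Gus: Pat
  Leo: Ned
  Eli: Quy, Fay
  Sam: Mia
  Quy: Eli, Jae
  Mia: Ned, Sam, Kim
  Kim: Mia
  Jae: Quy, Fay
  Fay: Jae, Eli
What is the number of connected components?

Component: {Pat, Gus}
Component: {Eli, Quy, Jae, Fay}
Component: {Ned, Leo, Sam, Mia, Kim}

3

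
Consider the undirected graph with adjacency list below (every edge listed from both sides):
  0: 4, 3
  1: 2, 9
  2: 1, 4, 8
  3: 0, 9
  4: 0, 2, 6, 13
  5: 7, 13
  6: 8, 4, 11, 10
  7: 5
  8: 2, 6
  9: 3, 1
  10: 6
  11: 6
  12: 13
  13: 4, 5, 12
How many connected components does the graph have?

Component: {0, 1, 2, 3, 4, 5, 6, 7, 8, 9, 10, 11, 12, 13}

1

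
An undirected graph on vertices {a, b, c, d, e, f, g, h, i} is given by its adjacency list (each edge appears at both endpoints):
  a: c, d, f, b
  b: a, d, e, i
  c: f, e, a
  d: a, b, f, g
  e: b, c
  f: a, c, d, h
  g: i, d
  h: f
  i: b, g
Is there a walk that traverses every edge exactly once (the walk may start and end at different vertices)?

Yes

Degrees: a:4, b:4, c:3, d:4, e:2, f:4, g:2, h:1, i:2
Odd-degree vertices: c, h (2 total).
With 2 odd-degree vertices and all edges in one connected piece, an Eulerian trail exists (from c to h).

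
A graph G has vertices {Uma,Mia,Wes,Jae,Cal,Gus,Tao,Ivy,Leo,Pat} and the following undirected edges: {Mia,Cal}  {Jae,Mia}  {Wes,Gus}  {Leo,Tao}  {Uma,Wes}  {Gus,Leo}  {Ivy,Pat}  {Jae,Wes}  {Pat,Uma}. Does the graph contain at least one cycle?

|V| = 10, |E| = 9, number of components = 1.
Since 9 = 10 - 1, the graph is a forest and contains no cycle.

No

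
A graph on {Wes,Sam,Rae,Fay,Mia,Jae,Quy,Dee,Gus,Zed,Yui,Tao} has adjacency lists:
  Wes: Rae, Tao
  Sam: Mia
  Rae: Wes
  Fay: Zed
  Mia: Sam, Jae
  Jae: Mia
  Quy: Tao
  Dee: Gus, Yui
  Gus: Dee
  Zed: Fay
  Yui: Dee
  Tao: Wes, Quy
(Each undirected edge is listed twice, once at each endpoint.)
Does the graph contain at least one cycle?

No

|V| = 12, |E| = 8, number of components = 4.
Since 8 = 12 - 4, the graph is a forest and contains no cycle.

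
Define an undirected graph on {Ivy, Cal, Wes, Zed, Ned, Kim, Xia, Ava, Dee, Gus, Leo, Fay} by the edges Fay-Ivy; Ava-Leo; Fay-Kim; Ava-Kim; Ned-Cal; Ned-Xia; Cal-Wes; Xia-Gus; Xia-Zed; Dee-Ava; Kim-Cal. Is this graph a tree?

|V| = 12, |E| = 11.
Connected and |E| = |V| - 1, which characterizes a tree.

Yes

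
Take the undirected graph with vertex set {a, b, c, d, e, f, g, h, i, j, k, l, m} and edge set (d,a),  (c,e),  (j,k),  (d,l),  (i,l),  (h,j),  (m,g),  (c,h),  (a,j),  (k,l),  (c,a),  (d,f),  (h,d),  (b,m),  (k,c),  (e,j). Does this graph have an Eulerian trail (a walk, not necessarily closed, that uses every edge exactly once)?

Degrees: a:3, b:1, c:4, d:4, e:2, f:1, g:1, h:3, i:1, j:4, k:3, l:3, m:2
Odd-degree vertices: a, b, f, g, h, i, k, l (8 total).
With 8 odd-degree vertices (more than two), no single trail can use every edge.

No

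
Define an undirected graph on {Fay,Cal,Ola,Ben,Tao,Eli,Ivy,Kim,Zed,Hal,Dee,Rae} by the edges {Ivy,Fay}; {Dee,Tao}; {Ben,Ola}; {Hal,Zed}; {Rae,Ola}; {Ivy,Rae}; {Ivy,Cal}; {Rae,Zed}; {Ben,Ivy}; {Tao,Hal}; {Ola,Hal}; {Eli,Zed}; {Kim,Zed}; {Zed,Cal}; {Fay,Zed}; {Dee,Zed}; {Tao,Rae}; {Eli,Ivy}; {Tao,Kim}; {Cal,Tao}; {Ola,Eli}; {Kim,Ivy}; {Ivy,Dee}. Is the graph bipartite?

Yes

Color {Ola, Tao, Ivy, Zed} black and {Fay, Cal, Ben, Eli, Kim, Hal, Dee, Rae} white. No edge joins two same-colored vertices, so the graph is bipartite.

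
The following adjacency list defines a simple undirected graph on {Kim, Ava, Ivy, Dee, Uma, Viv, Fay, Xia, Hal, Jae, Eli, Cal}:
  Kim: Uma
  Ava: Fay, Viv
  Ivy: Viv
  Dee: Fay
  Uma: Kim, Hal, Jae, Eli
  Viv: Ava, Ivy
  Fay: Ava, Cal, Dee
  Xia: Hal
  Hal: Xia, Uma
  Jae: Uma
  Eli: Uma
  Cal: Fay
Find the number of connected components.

Component: {Kim, Uma, Xia, Hal, Jae, Eli}
Component: {Ava, Ivy, Dee, Viv, Fay, Cal}

2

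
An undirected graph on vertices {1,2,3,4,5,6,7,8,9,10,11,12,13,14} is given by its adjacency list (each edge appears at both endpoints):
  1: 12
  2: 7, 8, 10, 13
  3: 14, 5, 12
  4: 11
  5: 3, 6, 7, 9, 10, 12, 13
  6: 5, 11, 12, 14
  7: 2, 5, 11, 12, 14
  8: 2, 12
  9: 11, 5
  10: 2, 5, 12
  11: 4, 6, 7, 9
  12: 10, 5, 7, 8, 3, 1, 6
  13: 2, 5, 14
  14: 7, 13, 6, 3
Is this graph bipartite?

No

The cycle 5-12-3-5 has length 3, which is odd, so the graph is not bipartite.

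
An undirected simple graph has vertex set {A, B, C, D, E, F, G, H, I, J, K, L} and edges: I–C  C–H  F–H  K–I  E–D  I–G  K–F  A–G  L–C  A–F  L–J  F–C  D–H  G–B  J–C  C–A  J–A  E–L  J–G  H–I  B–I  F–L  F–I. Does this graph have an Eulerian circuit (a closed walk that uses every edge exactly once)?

Yes

Degrees: A:4, B:2, C:6, D:2, E:2, F:6, G:4, H:4, I:6, J:4, K:2, L:4
Every vertex has even degree and the edges form a single connected piece, so an Eulerian circuit exists.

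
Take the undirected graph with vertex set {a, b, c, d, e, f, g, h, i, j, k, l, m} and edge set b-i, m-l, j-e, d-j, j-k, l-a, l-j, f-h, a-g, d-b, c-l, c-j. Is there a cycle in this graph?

Yes

The graph has 13 vertices, 12 edges, and 2 connected components.
Since 12 > 13 - 2, a cycle must exist; for instance l-j-c-l.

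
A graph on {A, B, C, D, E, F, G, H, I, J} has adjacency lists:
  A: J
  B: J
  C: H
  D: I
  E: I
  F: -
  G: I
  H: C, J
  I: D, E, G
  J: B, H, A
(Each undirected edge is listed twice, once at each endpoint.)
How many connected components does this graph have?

Component: {F}
Component: {D, E, G, I}
Component: {A, B, C, H, J}

3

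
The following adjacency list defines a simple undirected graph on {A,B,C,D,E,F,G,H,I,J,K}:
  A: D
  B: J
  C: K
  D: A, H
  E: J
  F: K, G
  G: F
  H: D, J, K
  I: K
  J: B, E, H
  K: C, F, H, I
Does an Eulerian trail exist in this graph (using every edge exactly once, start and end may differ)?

Degrees: A:1, B:1, C:1, D:2, E:1, F:2, G:1, H:3, I:1, J:3, K:4
Odd-degree vertices: A, B, C, E, G, H, I, J (8 total).
An Eulerian trail requires 0 or 2 odd-degree vertices; here there are 8.

No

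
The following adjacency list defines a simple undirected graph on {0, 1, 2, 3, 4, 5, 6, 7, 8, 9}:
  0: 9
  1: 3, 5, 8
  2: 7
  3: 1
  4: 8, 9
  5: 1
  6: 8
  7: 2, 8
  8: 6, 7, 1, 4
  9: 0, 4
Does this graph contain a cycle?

|V| = 10, |E| = 9, number of components = 1.
A forest on 10 vertices with 1 component has exactly 9 edges, which matches — so no cycle.

No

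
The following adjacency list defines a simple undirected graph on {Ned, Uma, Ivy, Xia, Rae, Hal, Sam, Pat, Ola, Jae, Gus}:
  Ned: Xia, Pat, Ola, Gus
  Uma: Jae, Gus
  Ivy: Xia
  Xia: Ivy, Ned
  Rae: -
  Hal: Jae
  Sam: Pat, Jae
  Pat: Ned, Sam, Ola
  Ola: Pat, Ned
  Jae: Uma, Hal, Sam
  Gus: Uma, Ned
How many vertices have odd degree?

4

Degrees: Ned:4, Uma:2, Ivy:1, Xia:2, Rae:0, Hal:1, Sam:2, Pat:3, Ola:2, Jae:3, Gus:2
Odd-degree vertices: Ivy, Hal, Pat, Jae.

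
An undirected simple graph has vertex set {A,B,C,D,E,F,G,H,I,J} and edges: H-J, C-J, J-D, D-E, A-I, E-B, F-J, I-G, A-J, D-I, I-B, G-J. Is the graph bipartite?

Yes

Color {E, I, J} black and {A, B, C, D, F, G, H} white. No edge joins two same-colored vertices, so the graph is bipartite.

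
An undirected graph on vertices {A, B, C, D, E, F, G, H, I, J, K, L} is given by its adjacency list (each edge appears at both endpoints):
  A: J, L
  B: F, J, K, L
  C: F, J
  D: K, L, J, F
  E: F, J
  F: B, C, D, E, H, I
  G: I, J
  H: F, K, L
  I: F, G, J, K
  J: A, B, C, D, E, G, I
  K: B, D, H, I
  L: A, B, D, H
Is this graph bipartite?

No

The cycle G-I-J-G has length 3, which is odd, so the graph is not bipartite.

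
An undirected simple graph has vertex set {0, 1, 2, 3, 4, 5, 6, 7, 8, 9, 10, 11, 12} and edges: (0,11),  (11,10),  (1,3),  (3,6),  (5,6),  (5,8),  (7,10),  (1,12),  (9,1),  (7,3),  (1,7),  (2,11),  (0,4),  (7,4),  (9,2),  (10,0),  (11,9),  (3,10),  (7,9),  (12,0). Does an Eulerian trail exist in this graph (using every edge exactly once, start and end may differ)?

Degrees: 0:4, 1:4, 2:2, 3:4, 4:2, 5:2, 6:2, 7:5, 8:1, 9:4, 10:4, 11:4, 12:2
Odd-degree vertices: 7, 8 (2 total).
With 2 odd-degree vertices and all edges in one connected piece, an Eulerian trail exists (from 7 to 8).

Yes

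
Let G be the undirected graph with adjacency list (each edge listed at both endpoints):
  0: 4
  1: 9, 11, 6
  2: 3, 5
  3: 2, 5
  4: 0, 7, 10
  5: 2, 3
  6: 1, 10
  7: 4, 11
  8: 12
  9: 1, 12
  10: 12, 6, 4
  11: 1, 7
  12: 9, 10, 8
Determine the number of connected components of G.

Component: {2, 3, 5}
Component: {0, 1, 4, 6, 7, 8, 9, 10, 11, 12}

2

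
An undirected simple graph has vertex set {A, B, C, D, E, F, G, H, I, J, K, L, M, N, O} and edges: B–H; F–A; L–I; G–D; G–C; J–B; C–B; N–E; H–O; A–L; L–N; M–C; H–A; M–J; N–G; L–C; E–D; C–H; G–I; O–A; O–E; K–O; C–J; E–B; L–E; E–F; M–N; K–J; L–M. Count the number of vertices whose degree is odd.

Degrees: A:4, B:4, C:6, D:2, E:6, F:2, G:4, H:4, I:2, J:4, K:2, L:6, M:4, N:4, O:4
Odd-degree vertices: none.

0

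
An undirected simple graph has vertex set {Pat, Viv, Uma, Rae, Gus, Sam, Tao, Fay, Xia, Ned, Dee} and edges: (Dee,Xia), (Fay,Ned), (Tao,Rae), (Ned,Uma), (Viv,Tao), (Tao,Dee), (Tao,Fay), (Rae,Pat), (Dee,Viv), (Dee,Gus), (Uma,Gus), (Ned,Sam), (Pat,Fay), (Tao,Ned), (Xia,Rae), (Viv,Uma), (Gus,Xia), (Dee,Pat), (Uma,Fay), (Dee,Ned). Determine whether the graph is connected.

A breadth-first search from Pat visits Pat, Dee, Rae, Fay, Viv, Gus, Xia, Ned, Tao, Uma, Sam — all 11 vertices — so the graph is connected.

Yes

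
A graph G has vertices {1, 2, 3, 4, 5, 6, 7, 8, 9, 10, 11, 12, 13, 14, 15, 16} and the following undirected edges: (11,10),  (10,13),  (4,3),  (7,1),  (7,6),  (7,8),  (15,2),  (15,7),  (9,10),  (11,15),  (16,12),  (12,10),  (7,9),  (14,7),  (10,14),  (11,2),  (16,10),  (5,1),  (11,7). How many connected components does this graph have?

Component: {3, 4}
Component: {1, 2, 5, 6, 7, 8, 9, 10, 11, 12, 13, 14, 15, 16}

2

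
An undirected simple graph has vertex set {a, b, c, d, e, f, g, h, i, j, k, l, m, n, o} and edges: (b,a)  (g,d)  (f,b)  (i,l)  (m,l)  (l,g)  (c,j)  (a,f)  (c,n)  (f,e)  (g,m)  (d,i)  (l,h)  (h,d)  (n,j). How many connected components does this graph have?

5

Component: {k}
Component: {o}
Component: {c, j, n}
Component: {a, b, e, f}
Component: {d, g, h, i, l, m}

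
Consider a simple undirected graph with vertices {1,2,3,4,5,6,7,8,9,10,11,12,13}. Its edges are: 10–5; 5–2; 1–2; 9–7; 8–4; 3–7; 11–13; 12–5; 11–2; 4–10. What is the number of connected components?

Component: {6}
Component: {3, 7, 9}
Component: {1, 2, 4, 5, 8, 10, 11, 12, 13}

3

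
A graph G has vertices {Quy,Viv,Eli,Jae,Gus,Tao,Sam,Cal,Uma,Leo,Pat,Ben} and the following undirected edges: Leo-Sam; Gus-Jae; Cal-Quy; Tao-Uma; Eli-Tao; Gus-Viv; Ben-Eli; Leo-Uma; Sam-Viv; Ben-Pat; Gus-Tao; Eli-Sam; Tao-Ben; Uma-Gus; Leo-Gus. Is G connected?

Component: {Quy, Cal}
Component: {Viv, Eli, Jae, Gus, Tao, Sam, Uma, Leo, Pat, Ben}
There are 2 separate components, so the graph is not connected.

No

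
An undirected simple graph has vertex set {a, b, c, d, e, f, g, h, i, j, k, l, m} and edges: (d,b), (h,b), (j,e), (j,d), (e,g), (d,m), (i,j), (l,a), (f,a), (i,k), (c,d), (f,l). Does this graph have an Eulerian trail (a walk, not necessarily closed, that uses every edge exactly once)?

Degrees: a:2, b:2, c:1, d:4, e:2, f:2, g:1, h:1, i:2, j:3, k:1, l:2, m:1
Odd-degree vertices: c, g, h, j, k, m (6 total).
An Eulerian trail requires 0 or 2 odd-degree vertices; here there are 6.

No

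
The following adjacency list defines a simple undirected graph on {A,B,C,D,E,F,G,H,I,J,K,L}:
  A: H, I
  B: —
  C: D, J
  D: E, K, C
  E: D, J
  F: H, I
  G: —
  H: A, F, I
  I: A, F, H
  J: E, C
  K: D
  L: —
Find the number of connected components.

Component: {B}
Component: {G}
Component: {L}
Component: {A, F, H, I}
Component: {C, D, E, J, K}

5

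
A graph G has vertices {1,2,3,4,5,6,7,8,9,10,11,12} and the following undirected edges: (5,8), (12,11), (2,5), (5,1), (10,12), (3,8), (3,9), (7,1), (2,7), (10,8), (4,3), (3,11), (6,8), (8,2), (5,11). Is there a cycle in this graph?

Yes

The graph has 12 vertices, 15 edges, and 1 connected component.
Since 15 > 12 - 1, a cycle must exist; for instance 8-3-11-12-10-8.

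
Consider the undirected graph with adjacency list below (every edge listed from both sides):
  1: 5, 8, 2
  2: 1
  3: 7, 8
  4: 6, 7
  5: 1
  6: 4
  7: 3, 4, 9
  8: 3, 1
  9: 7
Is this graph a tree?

The graph has 9 vertices and 8 edges.
Connected and |E| = |V| - 1, which characterizes a tree.

Yes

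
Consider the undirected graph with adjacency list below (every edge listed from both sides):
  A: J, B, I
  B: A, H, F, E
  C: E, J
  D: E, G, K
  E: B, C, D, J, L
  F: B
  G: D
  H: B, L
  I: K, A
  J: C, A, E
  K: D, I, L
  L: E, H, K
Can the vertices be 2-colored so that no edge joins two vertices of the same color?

No

E-C-J-E is an odd cycle (length 3), and a bipartite graph can contain only even cycles.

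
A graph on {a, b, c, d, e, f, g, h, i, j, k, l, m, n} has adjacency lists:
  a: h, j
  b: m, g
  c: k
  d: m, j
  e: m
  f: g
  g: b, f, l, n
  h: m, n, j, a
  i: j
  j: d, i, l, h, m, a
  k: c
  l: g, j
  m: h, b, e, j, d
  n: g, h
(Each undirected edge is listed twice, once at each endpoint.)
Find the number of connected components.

2

Component: {c, k}
Component: {a, b, d, e, f, g, h, i, j, l, m, n}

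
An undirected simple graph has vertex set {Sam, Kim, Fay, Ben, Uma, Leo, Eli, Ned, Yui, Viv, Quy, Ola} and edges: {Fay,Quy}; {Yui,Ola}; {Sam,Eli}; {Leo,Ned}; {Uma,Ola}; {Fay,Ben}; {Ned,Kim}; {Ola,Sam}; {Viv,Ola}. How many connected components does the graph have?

3

Component: {Kim, Leo, Ned}
Component: {Fay, Ben, Quy}
Component: {Sam, Uma, Eli, Yui, Viv, Ola}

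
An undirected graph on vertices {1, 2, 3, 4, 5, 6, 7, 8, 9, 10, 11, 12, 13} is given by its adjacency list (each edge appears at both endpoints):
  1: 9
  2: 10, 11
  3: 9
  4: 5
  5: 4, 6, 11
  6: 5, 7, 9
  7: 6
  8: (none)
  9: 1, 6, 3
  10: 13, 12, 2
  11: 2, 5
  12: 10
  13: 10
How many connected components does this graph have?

Component: {8}
Component: {1, 2, 3, 4, 5, 6, 7, 9, 10, 11, 12, 13}

2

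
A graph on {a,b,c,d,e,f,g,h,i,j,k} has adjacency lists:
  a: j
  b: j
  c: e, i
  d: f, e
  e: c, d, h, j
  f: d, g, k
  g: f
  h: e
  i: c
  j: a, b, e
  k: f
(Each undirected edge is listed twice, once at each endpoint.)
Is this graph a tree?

Yes

The graph has 11 vertices and 10 edges.
Connected and |E| = |V| - 1, which characterizes a tree.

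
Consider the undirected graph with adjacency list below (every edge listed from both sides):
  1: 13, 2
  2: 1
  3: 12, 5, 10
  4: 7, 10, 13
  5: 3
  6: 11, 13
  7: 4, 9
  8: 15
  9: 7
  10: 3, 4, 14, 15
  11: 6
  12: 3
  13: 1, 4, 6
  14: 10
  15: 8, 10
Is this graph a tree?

Yes

The graph has 15 vertices and 14 edges.
Connected and |E| = |V| - 1, which characterizes a tree.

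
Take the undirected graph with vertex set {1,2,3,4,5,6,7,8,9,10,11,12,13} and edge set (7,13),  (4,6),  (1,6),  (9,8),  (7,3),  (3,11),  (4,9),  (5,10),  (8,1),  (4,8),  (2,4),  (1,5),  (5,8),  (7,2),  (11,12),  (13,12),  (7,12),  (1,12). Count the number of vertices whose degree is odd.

Degrees: 1:4, 2:2, 3:2, 4:4, 5:3, 6:2, 7:4, 8:4, 9:2, 10:1, 11:2, 12:4, 13:2
Odd-degree vertices: 5, 10.

2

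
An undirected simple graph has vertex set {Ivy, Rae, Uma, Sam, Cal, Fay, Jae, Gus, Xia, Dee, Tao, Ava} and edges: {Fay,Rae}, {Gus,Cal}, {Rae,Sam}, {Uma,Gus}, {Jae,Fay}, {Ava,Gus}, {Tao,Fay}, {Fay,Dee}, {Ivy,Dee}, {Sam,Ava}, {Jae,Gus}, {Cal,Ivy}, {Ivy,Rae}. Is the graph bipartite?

Partition the vertices as {Rae, Uma, Cal, Jae, Xia, Dee, Tao, Ava} vs {Ivy, Sam, Fay, Gus}. Each listed edge has one endpoint in each part, so the graph is bipartite.

Yes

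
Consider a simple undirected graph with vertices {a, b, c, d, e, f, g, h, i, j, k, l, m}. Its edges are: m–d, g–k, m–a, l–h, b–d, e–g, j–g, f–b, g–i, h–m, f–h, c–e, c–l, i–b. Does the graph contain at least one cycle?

|V| = 13, |E| = 14, number of components = 1.
Since 14 > 13 - 1, a cycle must exist; for instance b-i-g-e-c-l-h-f-b.

Yes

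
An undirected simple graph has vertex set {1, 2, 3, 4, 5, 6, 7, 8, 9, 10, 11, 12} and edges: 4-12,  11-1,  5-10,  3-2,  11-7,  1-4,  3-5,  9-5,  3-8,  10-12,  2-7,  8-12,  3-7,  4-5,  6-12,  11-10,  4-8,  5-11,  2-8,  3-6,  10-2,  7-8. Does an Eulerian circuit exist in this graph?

Degrees: 1:2, 2:4, 3:5, 4:4, 5:5, 6:2, 7:4, 8:5, 9:1, 10:4, 11:4, 12:4
3, 5, 8, 9 have odd degree; an Eulerian circuit needs every degree to be even, so none exists.

No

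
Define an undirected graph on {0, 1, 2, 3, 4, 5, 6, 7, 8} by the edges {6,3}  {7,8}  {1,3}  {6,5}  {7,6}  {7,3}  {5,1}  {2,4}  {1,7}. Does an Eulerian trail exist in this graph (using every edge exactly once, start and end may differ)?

No

Degrees: 0:0, 1:3, 2:1, 3:3, 4:1, 5:2, 6:3, 7:4, 8:1
Odd-degree vertices: 1, 2, 3, 4, 6, 8 (6 total).
An Eulerian trail requires 0 or 2 odd-degree vertices; here there are 6.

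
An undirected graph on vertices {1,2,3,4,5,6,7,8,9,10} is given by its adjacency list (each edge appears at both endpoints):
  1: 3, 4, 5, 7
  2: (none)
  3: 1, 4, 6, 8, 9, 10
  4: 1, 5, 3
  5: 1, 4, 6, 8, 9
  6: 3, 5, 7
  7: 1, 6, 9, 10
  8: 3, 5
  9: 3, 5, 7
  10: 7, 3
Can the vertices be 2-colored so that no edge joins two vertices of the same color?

4-1-3-4 is an odd cycle (length 3), and a bipartite graph can contain only even cycles.

No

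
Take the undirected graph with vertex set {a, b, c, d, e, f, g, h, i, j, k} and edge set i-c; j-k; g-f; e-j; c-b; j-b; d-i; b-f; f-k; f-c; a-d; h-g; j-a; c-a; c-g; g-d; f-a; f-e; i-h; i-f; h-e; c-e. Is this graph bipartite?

No

The cycle f-c-e-f has length 3, which is odd, so the graph is not bipartite.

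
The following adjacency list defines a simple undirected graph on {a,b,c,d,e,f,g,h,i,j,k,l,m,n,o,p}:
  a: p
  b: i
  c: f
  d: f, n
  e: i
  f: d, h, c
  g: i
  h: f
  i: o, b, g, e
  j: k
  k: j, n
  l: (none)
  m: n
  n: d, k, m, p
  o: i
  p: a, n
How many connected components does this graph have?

Component: {l}
Component: {b, e, g, i, o}
Component: {a, c, d, f, h, j, k, m, n, p}

3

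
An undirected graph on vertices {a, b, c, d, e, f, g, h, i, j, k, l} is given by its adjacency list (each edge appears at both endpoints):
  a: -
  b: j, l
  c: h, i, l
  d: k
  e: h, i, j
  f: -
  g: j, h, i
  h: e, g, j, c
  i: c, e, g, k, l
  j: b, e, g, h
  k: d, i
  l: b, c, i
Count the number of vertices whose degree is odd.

6

Degrees: a:0, b:2, c:3, d:1, e:3, f:0, g:3, h:4, i:5, j:4, k:2, l:3
Odd-degree vertices: c, d, e, g, i, l.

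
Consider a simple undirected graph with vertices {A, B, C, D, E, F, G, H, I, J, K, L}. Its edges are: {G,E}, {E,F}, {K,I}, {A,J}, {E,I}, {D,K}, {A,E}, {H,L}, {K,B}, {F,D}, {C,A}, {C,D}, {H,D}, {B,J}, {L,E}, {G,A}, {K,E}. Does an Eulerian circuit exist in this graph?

Degrees: A:4, B:2, C:2, D:4, E:6, F:2, G:2, H:2, I:2, J:2, K:4, L:2
Every vertex has even degree and the edges form a single connected piece, so an Eulerian circuit exists.

Yes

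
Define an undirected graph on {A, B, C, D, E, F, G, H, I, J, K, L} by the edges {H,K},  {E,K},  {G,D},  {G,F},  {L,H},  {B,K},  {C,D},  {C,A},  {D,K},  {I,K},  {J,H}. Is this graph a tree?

|V| = 12, |E| = 11.
It is connected with exactly 11 edges, hence acyclic — it is a tree.

Yes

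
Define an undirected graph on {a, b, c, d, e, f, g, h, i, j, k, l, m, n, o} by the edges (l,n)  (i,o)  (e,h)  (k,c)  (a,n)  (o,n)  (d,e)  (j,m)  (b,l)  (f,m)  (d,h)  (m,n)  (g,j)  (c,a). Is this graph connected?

Component: {d, e, h}
Component: {a, b, c, f, g, i, j, k, l, m, n, o}
No edge joins these 2 groups, so the graph is disconnected.

No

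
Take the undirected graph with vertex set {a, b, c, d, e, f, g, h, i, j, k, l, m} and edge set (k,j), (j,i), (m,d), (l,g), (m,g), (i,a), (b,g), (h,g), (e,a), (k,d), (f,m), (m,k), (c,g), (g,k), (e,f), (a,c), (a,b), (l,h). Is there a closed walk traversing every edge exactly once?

Degrees: a:4, b:2, c:2, d:2, e:2, f:2, g:6, h:2, i:2, j:2, k:4, l:2, m:4
All degrees are even and the non-isolated vertices are connected — an Eulerian circuit exists.

Yes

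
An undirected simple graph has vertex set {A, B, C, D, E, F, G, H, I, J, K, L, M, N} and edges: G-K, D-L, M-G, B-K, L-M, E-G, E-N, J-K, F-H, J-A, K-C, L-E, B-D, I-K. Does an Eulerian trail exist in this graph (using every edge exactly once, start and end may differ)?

No

Degrees: A:1, B:2, C:1, D:2, E:3, F:1, G:3, H:1, I:1, J:2, K:5, L:3, M:2, N:1
Odd-degree vertices: A, C, E, F, G, H, I, K, L, N (10 total).
With 10 odd-degree vertices (more than two), no single trail can use every edge.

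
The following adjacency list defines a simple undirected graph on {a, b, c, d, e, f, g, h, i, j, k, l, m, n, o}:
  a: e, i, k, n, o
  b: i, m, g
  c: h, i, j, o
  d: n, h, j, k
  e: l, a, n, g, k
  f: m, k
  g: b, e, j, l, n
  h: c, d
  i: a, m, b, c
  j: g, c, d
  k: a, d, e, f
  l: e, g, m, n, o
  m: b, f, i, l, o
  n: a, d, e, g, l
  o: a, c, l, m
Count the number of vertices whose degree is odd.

8

Degrees: a:5, b:3, c:4, d:4, e:5, f:2, g:5, h:2, i:4, j:3, k:4, l:5, m:5, n:5, o:4
Odd-degree vertices: a, b, e, g, j, l, m, n.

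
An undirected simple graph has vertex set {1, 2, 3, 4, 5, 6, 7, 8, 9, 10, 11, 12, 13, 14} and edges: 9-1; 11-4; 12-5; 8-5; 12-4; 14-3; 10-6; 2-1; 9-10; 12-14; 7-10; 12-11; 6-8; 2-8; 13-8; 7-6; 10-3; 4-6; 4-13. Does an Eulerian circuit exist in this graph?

Degrees: 1:2, 2:2, 3:2, 4:4, 5:2, 6:4, 7:2, 8:4, 9:2, 10:4, 11:2, 12:4, 13:2, 14:2
All degrees are even and the non-isolated vertices are connected — an Eulerian circuit exists.

Yes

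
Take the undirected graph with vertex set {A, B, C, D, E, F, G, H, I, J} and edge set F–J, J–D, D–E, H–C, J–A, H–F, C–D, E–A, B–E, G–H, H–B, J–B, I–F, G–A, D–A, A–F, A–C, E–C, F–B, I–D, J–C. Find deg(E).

4

Neighbors of E: A, B, C, D.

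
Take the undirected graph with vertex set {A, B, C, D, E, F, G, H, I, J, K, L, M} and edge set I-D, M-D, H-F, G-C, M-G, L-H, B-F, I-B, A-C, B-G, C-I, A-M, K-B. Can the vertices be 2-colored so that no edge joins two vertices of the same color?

No

G-C-I-D-M-G is an odd cycle (length 5), and a bipartite graph can contain only even cycles.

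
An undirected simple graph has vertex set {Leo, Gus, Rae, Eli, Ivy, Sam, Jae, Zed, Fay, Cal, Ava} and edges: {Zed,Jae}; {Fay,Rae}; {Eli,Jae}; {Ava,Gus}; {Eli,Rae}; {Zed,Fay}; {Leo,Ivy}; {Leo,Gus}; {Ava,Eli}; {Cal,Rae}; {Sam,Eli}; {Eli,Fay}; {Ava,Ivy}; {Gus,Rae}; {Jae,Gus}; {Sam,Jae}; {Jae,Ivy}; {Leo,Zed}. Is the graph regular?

No

Degrees: Leo:3, Gus:4, Rae:4, Eli:5, Ivy:3, Sam:2, Jae:5, Zed:3, Fay:3, Cal:1, Ava:3
Vertex Cal has degree 1 while Eli has degree 5, so the graph is not regular.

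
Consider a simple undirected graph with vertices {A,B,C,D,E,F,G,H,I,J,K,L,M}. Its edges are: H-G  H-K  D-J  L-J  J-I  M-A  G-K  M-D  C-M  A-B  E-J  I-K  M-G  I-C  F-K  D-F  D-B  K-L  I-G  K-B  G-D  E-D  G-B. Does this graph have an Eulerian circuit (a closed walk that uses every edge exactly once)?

Yes

Degrees: A:2, B:4, C:2, D:6, E:2, F:2, G:6, H:2, I:4, J:4, K:6, L:2, M:4
All degrees are even and the non-isolated vertices are connected — an Eulerian circuit exists.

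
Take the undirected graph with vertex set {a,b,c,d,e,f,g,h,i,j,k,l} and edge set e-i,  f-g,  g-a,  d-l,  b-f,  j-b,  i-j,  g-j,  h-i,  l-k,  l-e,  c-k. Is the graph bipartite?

Yes

Color {b, c, g, i, l} black and {a, d, e, f, h, j, k} white. No edge joins two same-colored vertices, so the graph is bipartite.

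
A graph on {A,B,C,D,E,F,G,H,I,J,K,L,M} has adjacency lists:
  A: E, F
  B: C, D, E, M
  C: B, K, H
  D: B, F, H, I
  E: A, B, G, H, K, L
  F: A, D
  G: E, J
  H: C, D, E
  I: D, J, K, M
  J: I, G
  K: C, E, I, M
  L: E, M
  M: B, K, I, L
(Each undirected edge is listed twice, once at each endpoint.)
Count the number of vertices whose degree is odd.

Degrees: A:2, B:4, C:3, D:4, E:6, F:2, G:2, H:3, I:4, J:2, K:4, L:2, M:4
Odd-degree vertices: C, H.

2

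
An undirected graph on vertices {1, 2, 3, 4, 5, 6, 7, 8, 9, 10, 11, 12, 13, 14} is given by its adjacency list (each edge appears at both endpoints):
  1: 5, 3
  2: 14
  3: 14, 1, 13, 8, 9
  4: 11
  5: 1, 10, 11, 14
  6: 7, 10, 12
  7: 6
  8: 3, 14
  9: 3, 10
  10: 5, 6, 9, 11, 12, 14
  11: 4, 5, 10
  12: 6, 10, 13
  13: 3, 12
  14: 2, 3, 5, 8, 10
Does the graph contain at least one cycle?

|V| = 14, |E| = 20, number of components = 1.
One cycle is 5-10-11-5.

Yes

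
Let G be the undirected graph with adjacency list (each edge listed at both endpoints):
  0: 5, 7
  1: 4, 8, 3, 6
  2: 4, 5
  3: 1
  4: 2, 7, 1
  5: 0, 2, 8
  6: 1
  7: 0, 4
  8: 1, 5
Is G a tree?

No

|V| = 9, |E| = 10.
Connected but with 10 > 8 edges, so it has a cycle and is not a tree.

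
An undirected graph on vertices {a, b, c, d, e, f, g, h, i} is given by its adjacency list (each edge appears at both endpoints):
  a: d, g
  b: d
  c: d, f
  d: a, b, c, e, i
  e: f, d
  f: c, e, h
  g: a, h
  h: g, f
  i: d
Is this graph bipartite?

Partition the vertices as {d, f, g} vs {a, b, c, e, h, i}. Each listed edge has one endpoint in each part, so the graph is bipartite.

Yes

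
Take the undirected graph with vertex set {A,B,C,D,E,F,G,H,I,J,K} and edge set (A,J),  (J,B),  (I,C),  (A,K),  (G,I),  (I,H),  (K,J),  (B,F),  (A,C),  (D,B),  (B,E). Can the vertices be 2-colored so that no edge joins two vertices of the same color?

No

The cycle J-A-K-J has length 3, which is odd, so the graph is not bipartite.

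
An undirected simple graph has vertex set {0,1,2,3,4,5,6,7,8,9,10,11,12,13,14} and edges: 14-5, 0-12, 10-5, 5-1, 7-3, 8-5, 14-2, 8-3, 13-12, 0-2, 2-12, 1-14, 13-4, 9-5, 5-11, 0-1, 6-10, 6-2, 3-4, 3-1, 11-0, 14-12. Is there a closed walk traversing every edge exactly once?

No

Degrees: 0:4, 1:4, 2:4, 3:4, 4:2, 5:6, 6:2, 7:1, 8:2, 9:1, 10:2, 11:2, 12:4, 13:2, 14:4
Vertices with odd degree: 7, 9. An Eulerian circuit requires all degrees even.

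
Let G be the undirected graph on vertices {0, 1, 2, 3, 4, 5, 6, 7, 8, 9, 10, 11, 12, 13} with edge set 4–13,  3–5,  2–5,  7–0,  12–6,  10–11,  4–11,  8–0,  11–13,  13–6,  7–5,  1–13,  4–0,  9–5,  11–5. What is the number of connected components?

Component: {0, 1, 2, 3, 4, 5, 6, 7, 8, 9, 10, 11, 12, 13}

1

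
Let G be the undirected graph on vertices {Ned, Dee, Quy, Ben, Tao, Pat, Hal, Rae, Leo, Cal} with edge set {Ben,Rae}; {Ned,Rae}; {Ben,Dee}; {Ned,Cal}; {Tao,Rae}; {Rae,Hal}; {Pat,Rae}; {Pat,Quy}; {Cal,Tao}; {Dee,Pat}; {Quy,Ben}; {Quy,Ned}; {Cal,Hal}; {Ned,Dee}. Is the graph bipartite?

Color {Dee, Quy, Rae, Leo, Cal} black and {Ned, Ben, Tao, Pat, Hal} white. No edge joins two same-colored vertices, so the graph is bipartite.

Yes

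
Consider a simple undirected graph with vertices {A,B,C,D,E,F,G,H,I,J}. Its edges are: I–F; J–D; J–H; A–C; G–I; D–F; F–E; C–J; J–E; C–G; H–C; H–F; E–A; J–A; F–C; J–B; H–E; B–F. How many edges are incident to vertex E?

Neighbors of E: A, F, H, J.

4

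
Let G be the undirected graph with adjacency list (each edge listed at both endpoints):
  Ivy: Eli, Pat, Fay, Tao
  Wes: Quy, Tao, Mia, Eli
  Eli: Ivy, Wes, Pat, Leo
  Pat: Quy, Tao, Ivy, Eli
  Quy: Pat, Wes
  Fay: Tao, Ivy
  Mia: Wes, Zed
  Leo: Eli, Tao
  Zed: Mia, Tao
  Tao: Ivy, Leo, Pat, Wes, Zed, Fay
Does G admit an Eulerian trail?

Degrees: Ivy:4, Wes:4, Eli:4, Pat:4, Quy:2, Fay:2, Mia:2, Leo:2, Zed:2, Tao:6
Odd-degree vertices: none (0 total).
With 0 odd-degree vertices and all edges in one connected piece, an Eulerian trail exists.

Yes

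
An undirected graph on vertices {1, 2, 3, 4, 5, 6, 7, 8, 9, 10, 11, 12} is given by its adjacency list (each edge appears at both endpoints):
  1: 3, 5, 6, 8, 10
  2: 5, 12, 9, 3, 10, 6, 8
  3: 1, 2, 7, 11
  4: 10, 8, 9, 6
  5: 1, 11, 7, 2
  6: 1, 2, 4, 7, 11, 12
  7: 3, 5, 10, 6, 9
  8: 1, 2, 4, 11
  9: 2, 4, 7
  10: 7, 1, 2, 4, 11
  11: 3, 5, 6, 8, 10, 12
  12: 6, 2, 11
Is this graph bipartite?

No

The cycle 11-6-12-11 has length 3, which is odd, so the graph is not bipartite.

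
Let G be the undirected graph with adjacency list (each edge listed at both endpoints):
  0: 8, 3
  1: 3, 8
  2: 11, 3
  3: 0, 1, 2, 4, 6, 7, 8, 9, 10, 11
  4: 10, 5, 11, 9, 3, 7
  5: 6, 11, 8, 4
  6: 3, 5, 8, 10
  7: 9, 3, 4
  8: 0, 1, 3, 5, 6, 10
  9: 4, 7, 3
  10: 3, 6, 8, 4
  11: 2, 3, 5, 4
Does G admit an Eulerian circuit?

No

Degrees: 0:2, 1:2, 2:2, 3:10, 4:6, 5:4, 6:4, 7:3, 8:6, 9:3, 10:4, 11:4
7, 9 have odd degree; an Eulerian circuit needs every degree to be even, so none exists.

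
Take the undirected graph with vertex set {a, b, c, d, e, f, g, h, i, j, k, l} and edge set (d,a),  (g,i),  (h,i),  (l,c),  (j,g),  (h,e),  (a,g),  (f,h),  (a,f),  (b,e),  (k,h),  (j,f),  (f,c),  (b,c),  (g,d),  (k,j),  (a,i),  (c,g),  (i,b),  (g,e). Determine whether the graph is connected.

Yes

A breadth-first search from a visits a, d, g, i, f, c, e, j, h, b, l, k — all 12 vertices — so the graph is connected.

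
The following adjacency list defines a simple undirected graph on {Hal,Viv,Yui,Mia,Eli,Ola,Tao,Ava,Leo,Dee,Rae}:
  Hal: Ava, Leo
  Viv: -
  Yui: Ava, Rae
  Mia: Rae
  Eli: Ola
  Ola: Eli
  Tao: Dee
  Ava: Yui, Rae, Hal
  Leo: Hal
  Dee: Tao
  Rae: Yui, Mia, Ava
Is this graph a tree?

No

The graph has 11 vertices and 8 edges.
It is not connected, so it is not a tree.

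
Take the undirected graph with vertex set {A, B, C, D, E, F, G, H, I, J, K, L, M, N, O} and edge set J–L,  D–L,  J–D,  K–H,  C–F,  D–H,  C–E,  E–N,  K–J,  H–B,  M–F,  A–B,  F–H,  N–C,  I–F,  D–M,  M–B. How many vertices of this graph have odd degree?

Degrees: A:1, B:3, C:3, D:4, E:2, F:4, G:0, H:4, I:1, J:3, K:2, L:2, M:3, N:2, O:0
Odd-degree vertices: A, B, C, I, J, M.

6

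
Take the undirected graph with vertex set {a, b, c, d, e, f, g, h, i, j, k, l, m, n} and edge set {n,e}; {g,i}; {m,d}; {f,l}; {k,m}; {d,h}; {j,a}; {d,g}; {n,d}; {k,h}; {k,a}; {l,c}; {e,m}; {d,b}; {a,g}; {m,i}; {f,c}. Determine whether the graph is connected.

No

Component: {c, f, l}
Component: {a, b, d, e, g, h, i, j, k, m, n}
There are 2 separate components, so the graph is not connected.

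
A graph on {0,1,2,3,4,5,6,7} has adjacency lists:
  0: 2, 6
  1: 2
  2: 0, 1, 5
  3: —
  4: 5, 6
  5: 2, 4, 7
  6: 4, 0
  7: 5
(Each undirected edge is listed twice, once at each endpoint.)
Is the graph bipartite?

The cycle 2-0-6-4-5-2 has length 5, which is odd, so the graph is not bipartite.

No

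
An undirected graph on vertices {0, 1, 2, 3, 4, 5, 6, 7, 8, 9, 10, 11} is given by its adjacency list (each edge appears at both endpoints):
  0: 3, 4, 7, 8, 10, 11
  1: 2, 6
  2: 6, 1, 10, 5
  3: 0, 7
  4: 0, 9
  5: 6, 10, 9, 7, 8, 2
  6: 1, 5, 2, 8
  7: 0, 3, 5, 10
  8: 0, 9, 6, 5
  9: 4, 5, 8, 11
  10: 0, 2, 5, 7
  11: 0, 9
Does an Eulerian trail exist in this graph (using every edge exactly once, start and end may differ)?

Yes

Degrees: 0:6, 1:2, 2:4, 3:2, 4:2, 5:6, 6:4, 7:4, 8:4, 9:4, 10:4, 11:2
Odd-degree vertices: none (0 total).
The non-isolated vertices are connected and exactly 0 have odd degree, so an Eulerian trail exists.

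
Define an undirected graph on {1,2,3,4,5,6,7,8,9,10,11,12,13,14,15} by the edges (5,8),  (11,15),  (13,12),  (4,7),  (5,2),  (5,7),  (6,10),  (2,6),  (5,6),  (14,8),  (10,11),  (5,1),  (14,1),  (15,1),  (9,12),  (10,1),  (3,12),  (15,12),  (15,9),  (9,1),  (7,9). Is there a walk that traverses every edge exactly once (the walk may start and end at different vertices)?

No

Degrees: 1:5, 2:2, 3:1, 4:1, 5:5, 6:3, 7:3, 8:2, 9:4, 10:3, 11:2, 12:4, 13:1, 14:2, 15:4
Odd-degree vertices: 1, 3, 4, 5, 6, 7, 10, 13 (8 total).
An Eulerian trail requires 0 or 2 odd-degree vertices; here there are 8.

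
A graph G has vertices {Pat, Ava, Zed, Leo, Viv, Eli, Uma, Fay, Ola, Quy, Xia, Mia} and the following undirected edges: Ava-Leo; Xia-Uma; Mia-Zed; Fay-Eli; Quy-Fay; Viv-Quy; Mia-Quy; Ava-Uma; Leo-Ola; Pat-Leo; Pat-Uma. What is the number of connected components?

Component: {Pat, Ava, Leo, Uma, Ola, Xia}
Component: {Zed, Viv, Eli, Fay, Quy, Mia}

2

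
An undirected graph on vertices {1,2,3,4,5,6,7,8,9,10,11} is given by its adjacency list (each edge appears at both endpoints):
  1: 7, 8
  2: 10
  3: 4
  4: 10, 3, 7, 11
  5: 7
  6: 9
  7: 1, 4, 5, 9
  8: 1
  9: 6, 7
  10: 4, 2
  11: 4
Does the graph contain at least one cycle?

No

The graph has 11 vertices, 10 edges, and 1 connected component.
Since 10 = 11 - 1, the graph is a forest and contains no cycle.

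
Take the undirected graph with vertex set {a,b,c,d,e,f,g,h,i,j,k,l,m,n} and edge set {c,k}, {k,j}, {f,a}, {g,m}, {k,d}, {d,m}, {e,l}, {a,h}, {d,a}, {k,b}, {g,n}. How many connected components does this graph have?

3

Component: {i}
Component: {e, l}
Component: {a, b, c, d, f, g, h, j, k, m, n}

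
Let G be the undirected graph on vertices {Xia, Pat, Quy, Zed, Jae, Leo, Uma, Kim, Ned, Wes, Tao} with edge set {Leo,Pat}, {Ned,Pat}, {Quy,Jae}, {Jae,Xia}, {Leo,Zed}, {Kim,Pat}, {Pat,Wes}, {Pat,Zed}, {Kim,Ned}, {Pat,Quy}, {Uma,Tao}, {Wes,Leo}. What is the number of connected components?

2

Component: {Uma, Tao}
Component: {Xia, Pat, Quy, Zed, Jae, Leo, Kim, Ned, Wes}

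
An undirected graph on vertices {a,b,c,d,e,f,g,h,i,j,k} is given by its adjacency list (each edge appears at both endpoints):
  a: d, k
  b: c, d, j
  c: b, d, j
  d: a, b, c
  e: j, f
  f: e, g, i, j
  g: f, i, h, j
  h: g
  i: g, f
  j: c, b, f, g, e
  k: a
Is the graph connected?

Yes

A breadth-first search from a visits a, d, k, c, b, j, e, g, f, h, i — all 11 vertices — so the graph is connected.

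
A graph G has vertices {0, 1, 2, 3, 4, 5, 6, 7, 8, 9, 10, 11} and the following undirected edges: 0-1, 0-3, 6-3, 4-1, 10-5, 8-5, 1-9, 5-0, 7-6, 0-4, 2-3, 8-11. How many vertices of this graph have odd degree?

8

Degrees: 0:4, 1:3, 2:1, 3:3, 4:2, 5:3, 6:2, 7:1, 8:2, 9:1, 10:1, 11:1
Odd-degree vertices: 1, 2, 3, 5, 7, 9, 10, 11.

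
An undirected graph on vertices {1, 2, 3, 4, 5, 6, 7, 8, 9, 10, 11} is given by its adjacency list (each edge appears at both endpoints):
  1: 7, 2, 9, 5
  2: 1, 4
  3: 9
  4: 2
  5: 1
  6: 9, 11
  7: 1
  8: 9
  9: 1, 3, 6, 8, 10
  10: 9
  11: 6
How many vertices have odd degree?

8

Degrees: 1:4, 2:2, 3:1, 4:1, 5:1, 6:2, 7:1, 8:1, 9:5, 10:1, 11:1
Odd-degree vertices: 3, 4, 5, 7, 8, 9, 10, 11.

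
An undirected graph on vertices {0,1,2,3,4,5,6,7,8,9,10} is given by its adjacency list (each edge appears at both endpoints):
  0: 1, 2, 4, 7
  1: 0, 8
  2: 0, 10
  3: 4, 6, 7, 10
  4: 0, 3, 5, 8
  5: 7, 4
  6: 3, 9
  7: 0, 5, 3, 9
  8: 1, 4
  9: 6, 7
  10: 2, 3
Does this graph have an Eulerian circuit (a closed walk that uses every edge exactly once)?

Yes

Degrees: 0:4, 1:2, 2:2, 3:4, 4:4, 5:2, 6:2, 7:4, 8:2, 9:2, 10:2
Every vertex has even degree and the edges form a single connected piece, so an Eulerian circuit exists.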